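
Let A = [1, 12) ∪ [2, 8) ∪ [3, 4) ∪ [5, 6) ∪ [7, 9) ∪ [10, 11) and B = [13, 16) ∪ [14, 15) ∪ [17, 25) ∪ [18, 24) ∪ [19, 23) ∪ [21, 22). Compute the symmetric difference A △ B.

First set merges to [1, 12).
Second set merges to [13, 16), [17, 25).
A but not B: [1, 12).
B but not A: [13, 16), [17, 25).
Combining gives A △ B.

[1, 12) ∪ [13, 16) ∪ [17, 25)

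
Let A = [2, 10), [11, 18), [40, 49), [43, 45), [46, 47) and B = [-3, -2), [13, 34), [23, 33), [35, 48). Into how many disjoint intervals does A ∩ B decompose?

2

Merge the first list: [2, 10), [11, 18), [40, 49).
Merge the second list: [-3, -2), [13, 34), [35, 48).
A ∩ B = [13, 18), [40, 48).
That is 2 disjoint pieces.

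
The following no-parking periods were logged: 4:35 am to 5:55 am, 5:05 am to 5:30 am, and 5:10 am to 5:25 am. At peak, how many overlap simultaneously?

At 5:10 am, 3 of the intervals are simultaneously active.
No point has more.

3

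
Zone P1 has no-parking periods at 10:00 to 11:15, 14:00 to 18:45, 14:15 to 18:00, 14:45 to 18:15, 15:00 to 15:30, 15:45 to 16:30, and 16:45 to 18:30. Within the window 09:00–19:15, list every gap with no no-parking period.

The merged coverage is 10:00-11:15, 14:00-18:45.
Gaps within 09:00-19:15: 09:00-10:00, 11:15-14:00, 18:45-19:15.

09:00-10:00, 11:15-14:00, 18:45-19:15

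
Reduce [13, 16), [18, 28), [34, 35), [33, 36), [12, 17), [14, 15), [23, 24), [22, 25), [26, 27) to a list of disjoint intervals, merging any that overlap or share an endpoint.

[12, 17) ∪ [18, 28) ∪ [33, 36)

Sort by start: [12, 17), [13, 16), [14, 15), [18, 28), [22, 25), [23, 24), [26, 27), [33, 36), [34, 35).
[13, 16) overlaps/touches [12, 17) → extend to [12, 17).
[14, 15) overlaps/touches [12, 17) → extend to [12, 17).
[18, 28) is disjoint → start new block.
[22, 25) overlaps/touches [18, 28) → extend to [18, 28).
[23, 24) overlaps/touches [18, 28) → extend to [18, 28).
[26, 27) overlaps/touches [18, 28) → extend to [18, 28).
[33, 36) is disjoint → start new block.
[34, 35) overlaps/touches [33, 36) → extend to [33, 36).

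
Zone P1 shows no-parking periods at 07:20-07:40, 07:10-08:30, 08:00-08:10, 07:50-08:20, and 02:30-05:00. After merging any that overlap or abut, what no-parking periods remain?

02:30–05:00, 07:10–08:30

Sort by start: 02:30–05:00, 07:10–08:30, 07:20–07:40, 07:50–08:20, 08:00–08:10.
07:10–08:30 is disjoint → start new block.
07:20–07:40 overlaps/touches 07:10–08:30 → extend to 07:10–08:30.
07:50–08:20 overlaps/touches 07:10–08:30 → extend to 07:10–08:30.
08:00–08:10 overlaps/touches 07:10–08:30 → extend to 07:10–08:30.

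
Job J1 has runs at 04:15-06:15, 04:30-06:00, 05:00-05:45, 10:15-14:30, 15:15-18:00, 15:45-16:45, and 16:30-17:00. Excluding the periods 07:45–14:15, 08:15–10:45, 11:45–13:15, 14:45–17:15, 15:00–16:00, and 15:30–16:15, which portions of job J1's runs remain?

A, merged: 04:15–06:15, 10:15–14:30, 15:15–18:00.
B, merged: 07:45–14:15, 14:45–17:15.
04:15–06:15: no B overlap → unchanged.
10:15–14:30 minus B → 14:15–14:30.
15:15–18:00 minus B → 17:15–18:00.

04:15–06:15, 14:15–14:30, 17:15–18:00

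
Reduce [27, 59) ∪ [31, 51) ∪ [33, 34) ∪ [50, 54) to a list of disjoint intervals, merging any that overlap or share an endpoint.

[31, 51) overlaps/touches [27, 59) → extend to [27, 59).
[33, 34) overlaps/touches [27, 59) → extend to [27, 59).
[50, 54) overlaps/touches [27, 59) → extend to [27, 59).

[27, 59)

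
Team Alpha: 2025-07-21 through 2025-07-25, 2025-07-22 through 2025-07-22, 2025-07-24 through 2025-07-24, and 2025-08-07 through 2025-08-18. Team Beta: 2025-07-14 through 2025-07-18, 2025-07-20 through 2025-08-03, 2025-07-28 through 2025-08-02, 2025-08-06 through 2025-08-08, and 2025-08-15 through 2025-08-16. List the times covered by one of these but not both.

Merge the first list: 2025-07-21 through 2025-07-25, 2025-08-07 through 2025-08-18.
Merge the second list: 2025-07-14 through 2025-07-18, 2025-07-20 through 2025-08-03, 2025-08-06 through 2025-08-08, 2025-08-15 through 2025-08-16.
A but not B: 2025-08-09 through 2025-08-14, 2025-08-17 through 2025-08-18.
B but not A: 2025-07-14 through 2025-07-18, 2025-07-20 through 2025-07-20, 2025-07-26 through 2025-08-03, 2025-08-06 through 2025-08-06.
Combining gives A △ B.

2025-07-14 through 2025-07-18, 2025-07-20 through 2025-07-20, 2025-07-26 through 2025-08-03, 2025-08-06 through 2025-08-06, 2025-08-09 through 2025-08-14, 2025-08-17 through 2025-08-18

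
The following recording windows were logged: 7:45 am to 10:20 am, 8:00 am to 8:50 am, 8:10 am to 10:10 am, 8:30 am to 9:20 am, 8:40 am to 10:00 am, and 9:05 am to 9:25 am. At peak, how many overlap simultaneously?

5

Sweep endpoints in order; track running count of active intervals.
Peak of 5 reached at 8:40 am.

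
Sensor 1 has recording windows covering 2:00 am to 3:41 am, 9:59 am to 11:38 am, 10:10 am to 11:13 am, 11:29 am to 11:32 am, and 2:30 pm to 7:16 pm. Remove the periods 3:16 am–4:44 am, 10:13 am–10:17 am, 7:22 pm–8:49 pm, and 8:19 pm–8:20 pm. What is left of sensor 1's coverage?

First set merges to 2:00 am-3:41 am, 9:59 am-11:38 am, 2:30 pm-7:16 pm.
Second set merges to 3:16 am-4:44 am, 10:13 am-10:17 am, 7:22 pm-8:49 pm.
2:00 am-3:41 am minus B → 2:00 am-3:16 am.
9:59 am-11:38 am minus B → 9:59 am-10:13 am, 10:17 am-11:38 am.
2:30 pm-7:16 pm: no B overlap → unchanged.

2:00 am-3:16 am, 9:59 am-10:13 am, 10:17 am-11:38 am, 2:30 pm-7:16 pm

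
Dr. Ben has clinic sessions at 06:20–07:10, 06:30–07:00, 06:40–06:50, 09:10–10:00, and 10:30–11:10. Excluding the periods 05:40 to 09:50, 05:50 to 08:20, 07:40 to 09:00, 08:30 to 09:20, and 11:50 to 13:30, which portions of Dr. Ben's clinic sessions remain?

A, merged: 06:20–07:10, 09:10–10:00, 10:30–11:10.
B, merged: 05:40–09:50, 11:50–13:30.
06:20–07:10: fully covered by B → removed.
09:10–10:00 minus B → 09:50–10:00.
10:30–11:10: no B overlap → unchanged.

09:50–10:00, 10:30–11:10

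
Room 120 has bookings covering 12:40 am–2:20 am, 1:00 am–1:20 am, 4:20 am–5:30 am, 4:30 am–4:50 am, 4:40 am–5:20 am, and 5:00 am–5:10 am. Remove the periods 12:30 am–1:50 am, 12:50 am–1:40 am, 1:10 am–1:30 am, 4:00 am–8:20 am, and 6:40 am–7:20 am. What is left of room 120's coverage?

1:50 am-2:20 am

First set merges to 12:40 am-2:20 am, 4:20 am-5:30 am.
Second set merges to 12:30 am-1:50 am, 4:00 am-8:20 am.
12:40 am-2:20 am minus B → 1:50 am-2:20 am.
4:20 am-5:30 am: fully covered by B → removed.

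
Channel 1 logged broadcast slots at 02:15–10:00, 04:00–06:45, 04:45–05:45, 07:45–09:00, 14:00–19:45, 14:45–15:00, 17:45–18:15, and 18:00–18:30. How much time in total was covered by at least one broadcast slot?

13 h 30 min

Merged: 02:15–10:00, 14:00–19:45.
Lengths: 7 h 45 min + 5 h 45 min = 13 h 30 min.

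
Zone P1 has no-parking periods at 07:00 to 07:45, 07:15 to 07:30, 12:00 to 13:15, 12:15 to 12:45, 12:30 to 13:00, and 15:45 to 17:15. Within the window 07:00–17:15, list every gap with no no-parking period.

The merged coverage is 07:00-07:45, 12:00-13:15, 15:45-17:15.
Gaps within 07:00-17:15: 07:45-12:00, 13:15-15:45.

07:45-12:00, 13:15-15:45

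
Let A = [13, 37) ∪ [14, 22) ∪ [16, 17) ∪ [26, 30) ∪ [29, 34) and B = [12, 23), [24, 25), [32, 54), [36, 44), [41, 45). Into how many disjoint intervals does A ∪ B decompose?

1

First set merges to [13, 37).
Second set merges to [12, 23), [24, 25), [32, 54).
A ∪ B = [12, 54).
That is 1 disjoint piece.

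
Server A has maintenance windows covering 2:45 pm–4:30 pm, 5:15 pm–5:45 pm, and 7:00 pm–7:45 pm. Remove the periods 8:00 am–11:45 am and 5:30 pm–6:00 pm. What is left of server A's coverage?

2:45 pm–4:30 pm: no B overlap → unchanged.
5:15 pm–5:45 pm minus B → 5:15 pm–5:30 pm.
7:00 pm–7:45 pm: no B overlap → unchanged.

2:45 pm–4:30 pm, 5:15 pm–5:30 pm, 7:00 pm–7:45 pm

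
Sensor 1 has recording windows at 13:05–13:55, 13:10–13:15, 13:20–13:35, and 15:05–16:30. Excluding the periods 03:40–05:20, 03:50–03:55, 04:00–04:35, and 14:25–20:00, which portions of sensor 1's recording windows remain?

13:05–13:55

Merge the first list: 13:05–13:55, 15:05–16:30.
Merge the second list: 03:40–05:20, 14:25–20:00.
13:05–13:55 is untouched.
15:05–16:30 lies entirely inside B → drops out.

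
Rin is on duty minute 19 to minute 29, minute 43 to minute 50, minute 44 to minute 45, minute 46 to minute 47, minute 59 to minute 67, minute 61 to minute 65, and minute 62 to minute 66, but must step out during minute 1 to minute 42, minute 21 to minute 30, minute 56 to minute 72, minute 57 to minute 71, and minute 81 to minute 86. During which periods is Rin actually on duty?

First set merges to minute 19 to minute 29, minute 43 to minute 50, minute 59 to minute 67.
Second set merges to minute 1 to minute 42, minute 56 to minute 72, minute 81 to minute 86.
minute 19 to minute 29 lies entirely inside B → drops out.
minute 43 to minute 50 is untouched.
minute 59 to minute 67 lies entirely inside B → drops out.

minute 43 to minute 50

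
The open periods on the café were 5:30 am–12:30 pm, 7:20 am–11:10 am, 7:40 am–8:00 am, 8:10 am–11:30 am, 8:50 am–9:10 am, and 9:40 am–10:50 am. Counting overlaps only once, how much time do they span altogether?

7 h

Merged: 5:30 am–12:30 pm.
Length: 7 h.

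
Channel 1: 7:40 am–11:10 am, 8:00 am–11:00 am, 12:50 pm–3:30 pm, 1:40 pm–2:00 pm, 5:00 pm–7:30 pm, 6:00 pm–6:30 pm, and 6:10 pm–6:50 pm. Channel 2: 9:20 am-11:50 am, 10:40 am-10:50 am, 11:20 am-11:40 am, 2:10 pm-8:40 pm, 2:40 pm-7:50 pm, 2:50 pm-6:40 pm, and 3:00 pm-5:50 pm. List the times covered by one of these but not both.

7:40 am–9:20 am, 11:10 am–11:50 am, 12:50 pm–2:10 pm, 3:30 pm–5:00 pm, 7:30 pm–8:40 pm

First set merges to 7:40 am–11:10 am, 12:50 pm–3:30 pm, 5:00 pm–7:30 pm.
Second set merges to 9:20 am–11:50 am, 2:10 pm–8:40 pm.
Only in the first: 7:40 am–9:20 am, 12:50 pm–2:10 pm.
Only in the second: 11:10 am–11:50 am, 3:30 pm–5:00 pm, 7:30 pm–8:40 pm.
Together these are the periods covered by exactly one.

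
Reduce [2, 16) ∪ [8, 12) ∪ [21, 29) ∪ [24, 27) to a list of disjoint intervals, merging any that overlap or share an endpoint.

[8, 12) overlaps/touches [2, 16) → extend to [2, 16).
[21, 29) is disjoint → start new block.
[24, 27) overlaps/touches [21, 29) → extend to [21, 29).

[2, 16) ∪ [21, 29)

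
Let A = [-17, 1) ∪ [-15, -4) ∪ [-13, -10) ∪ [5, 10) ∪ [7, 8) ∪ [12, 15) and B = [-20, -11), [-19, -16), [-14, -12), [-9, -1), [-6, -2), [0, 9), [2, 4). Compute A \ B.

First set merges to [-17, 1), [5, 10), [12, 15).
Second set merges to [-20, -11), [-9, -1), [0, 9).
[-17, 1) \ B = [-11, -9), [-1, 0).
[5, 10) \ B = [9, 10).
[12, 15): nothing removed.

[-11, -9) ∪ [-1, 0) ∪ [9, 10) ∪ [12, 15)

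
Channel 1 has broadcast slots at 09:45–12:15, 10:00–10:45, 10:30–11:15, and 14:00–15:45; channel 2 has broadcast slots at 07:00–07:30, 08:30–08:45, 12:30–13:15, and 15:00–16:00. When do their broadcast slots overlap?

A, merged: 09:45-12:15, 14:00-15:45.
09:45-12:15 meets no B interval.
14:00-15:45 ∩ B → 15:00-15:45.

15:00-15:45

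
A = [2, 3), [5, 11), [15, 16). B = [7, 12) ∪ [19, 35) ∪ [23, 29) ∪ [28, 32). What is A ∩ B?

[7, 11)

Merge the second list: [7, 12), [19, 35).
[2, 3): no overlap with the second set.
[5, 11) meets the second set on [7, 11).
[15, 16): no overlap with the second set.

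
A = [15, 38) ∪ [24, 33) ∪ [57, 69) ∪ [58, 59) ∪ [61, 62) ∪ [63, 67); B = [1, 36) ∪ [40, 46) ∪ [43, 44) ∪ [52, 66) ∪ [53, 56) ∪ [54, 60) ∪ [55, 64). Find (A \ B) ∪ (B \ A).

A, merged: [15, 38), [57, 69).
B, merged: [1, 36), [40, 46), [52, 66).
A \ B = [36, 38), [66, 69).
B \ A = [1, 15), [40, 46), [52, 57).
Union of the two gives the symmetric difference.

[1, 15) ∪ [36, 38) ∪ [40, 46) ∪ [52, 57) ∪ [66, 69)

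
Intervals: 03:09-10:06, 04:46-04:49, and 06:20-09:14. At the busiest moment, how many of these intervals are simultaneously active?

Walk the sorted start/end points keeping a running depth.
The depth first hits 2 at 04:46.

2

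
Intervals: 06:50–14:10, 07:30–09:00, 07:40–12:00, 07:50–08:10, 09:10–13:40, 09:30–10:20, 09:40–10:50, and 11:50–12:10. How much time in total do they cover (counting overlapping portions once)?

Merged: 06:50-14:10.
Length: 7 h 20 min.

7 h 20 min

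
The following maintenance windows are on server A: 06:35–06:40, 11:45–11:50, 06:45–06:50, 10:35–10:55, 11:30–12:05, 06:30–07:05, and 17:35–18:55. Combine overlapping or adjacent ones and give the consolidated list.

Sort by start: 06:30–07:05, 06:35–06:40, 06:45–06:50, 10:35–10:55, 11:30–12:05, 11:45–11:50, 17:35–18:55.
06:35–06:40 overlaps/touches 06:30–07:05 → extend to 06:30–07:05.
06:45–06:50 overlaps/touches 06:30–07:05 → extend to 06:30–07:05.
10:35–10:55 is disjoint → start new block.
11:30–12:05 is disjoint → start new block.
11:45–11:50 overlaps/touches 11:30–12:05 → extend to 11:30–12:05.
17:35–18:55 is disjoint → start new block.

06:30–07:05, 10:35–10:55, 11:30–12:05, 17:35–18:55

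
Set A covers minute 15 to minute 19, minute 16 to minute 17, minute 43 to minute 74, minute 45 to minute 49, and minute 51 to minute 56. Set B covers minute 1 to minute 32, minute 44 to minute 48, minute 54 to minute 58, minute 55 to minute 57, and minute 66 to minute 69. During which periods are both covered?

minute 15 to minute 19, minute 44 to minute 48, minute 54 to minute 58, minute 66 to minute 69

Merge the first list: minute 15 to minute 19, minute 43 to minute 74.
Merge the second list: minute 1 to minute 32, minute 44 to minute 48, minute 54 to minute 58, minute 66 to minute 69.
minute 15 to minute 19 overlaps B on minute 15 to minute 19.
minute 43 to minute 74 overlaps B on minute 44 to minute 48, minute 54 to minute 58, minute 66 to minute 69.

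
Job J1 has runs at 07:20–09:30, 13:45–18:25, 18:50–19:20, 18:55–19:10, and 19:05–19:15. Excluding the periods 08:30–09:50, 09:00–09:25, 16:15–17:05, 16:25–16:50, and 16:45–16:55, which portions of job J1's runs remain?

07:20-08:30, 13:45-16:15, 17:05-18:25, 18:50-19:20

A, merged: 07:20-09:30, 13:45-18:25, 18:50-19:20.
B, merged: 08:30-09:50, 16:15-17:05.
07:20-09:30 \ B = 07:20-08:30.
13:45-18:25 \ B = 13:45-16:15, 17:05-18:25.
18:50-19:20: nothing removed.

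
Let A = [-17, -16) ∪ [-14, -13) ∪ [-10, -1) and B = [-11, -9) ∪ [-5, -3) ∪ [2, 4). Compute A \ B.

[-17, -16) ∪ [-14, -13) ∪ [-9, -5) ∪ [-3, -1)

[-17, -16): nothing removed.
[-14, -13): nothing removed.
[-10, -1) \ B = [-9, -5), [-3, -1).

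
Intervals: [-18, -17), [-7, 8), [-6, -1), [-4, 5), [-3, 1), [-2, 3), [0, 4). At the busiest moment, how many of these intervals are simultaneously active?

5

Sweep endpoints in order; track running count of active intervals.
Peak of 5 reached at -2.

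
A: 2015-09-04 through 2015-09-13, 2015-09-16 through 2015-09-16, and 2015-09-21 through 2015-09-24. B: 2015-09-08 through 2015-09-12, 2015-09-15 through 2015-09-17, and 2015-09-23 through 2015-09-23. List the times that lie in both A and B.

2015-09-04 through 2015-09-13 meets the second set on 2015-09-08 through 2015-09-12.
2015-09-16 through 2015-09-16 meets the second set on 2015-09-16 through 2015-09-16.
2015-09-21 through 2015-09-24 meets the second set on 2015-09-23 through 2015-09-23.

2015-09-08 through 2015-09-12, 2015-09-16 through 2015-09-16, 2015-09-23 through 2015-09-23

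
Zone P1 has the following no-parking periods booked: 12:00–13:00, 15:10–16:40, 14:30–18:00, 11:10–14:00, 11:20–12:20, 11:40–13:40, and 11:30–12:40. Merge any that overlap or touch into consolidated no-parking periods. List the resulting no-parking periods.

Sort by start: 11:10–14:00, 11:20–12:20, 11:30–12:40, 11:40–13:40, 12:00–13:00, 14:30–18:00, 15:10–16:40.
11:20–12:20 overlaps/touches 11:10–14:00 → extend to 11:10–14:00.
11:30–12:40 overlaps/touches 11:10–14:00 → extend to 11:10–14:00.
11:40–13:40 overlaps/touches 11:10–14:00 → extend to 11:10–14:00.
12:00–13:00 overlaps/touches 11:10–14:00 → extend to 11:10–14:00.
14:30–18:00 is disjoint → start new block.
15:10–16:40 overlaps/touches 14:30–18:00 → extend to 14:30–18:00.

11:10–14:00, 14:30–18:00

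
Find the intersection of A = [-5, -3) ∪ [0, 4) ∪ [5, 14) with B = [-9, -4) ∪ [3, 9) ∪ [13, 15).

[-5, -4) ∪ [3, 4) ∪ [5, 9) ∪ [13, 14)

[-5, -3) meets the second set on [-5, -4).
[0, 4) meets the second set on [3, 4).
[5, 14) meets the second set on [5, 9), [13, 14).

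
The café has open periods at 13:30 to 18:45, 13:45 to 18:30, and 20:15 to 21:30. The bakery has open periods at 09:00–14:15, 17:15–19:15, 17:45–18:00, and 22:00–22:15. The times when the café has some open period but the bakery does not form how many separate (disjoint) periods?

2

Merge the first list: 13:30–18:45, 20:15–21:30.
Merge the second list: 09:00–14:15, 17:15–19:15, 22:00–22:15.
A \ B = 14:15–17:15, 20:15–21:30.
That is 2 disjoint pieces.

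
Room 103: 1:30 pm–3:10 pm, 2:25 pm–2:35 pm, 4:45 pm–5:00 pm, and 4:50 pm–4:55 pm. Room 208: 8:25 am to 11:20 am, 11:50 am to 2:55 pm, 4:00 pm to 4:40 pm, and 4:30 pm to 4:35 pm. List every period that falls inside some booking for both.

Merge the first list: 1:30 pm–3:10 pm, 4:45 pm–5:00 pm.
Merge the second list: 8:25 am–11:20 am, 11:50 am–2:55 pm, 4:00 pm–4:40 pm.
1:30 pm–3:10 pm meets the second set on 1:30 pm–2:55 pm.
4:45 pm–5:00 pm: no overlap with the second set.

1:30 pm–2:55 pm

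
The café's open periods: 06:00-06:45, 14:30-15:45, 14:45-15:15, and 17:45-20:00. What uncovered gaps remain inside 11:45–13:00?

The merged coverage is 06:00–06:45, 14:30–15:45, 17:45–20:00.
Uncovered inside 11:45–13:00: 11:45–13:00.

11:45–13:00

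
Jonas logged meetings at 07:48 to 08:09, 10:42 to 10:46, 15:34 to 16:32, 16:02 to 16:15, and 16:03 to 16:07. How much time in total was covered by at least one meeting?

1 h 23 min

Merged: 07:48–08:09, 10:42–10:46, 15:34–16:32.
Lengths: 21 min + 4 min + 58 min = 1 h 23 min.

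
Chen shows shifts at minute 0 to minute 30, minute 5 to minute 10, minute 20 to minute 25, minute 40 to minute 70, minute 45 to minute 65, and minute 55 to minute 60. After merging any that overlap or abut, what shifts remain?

minute 0 to minute 30, minute 40 to minute 70

minute 5 to minute 10 overlaps/touches minute 0 to minute 30 → extend to minute 0 to minute 30.
minute 20 to minute 25 overlaps/touches minute 0 to minute 30 → extend to minute 0 to minute 30.
minute 40 to minute 70 is disjoint → start new block.
minute 45 to minute 65 overlaps/touches minute 40 to minute 70 → extend to minute 40 to minute 70.
minute 55 to minute 60 overlaps/touches minute 40 to minute 70 → extend to minute 40 to minute 70.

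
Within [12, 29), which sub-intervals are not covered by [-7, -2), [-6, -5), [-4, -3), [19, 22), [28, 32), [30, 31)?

[12, 19) ∪ [22, 28)

Covered (merged): [-7, -2), [19, 22), [28, 32).
Gaps within [12, 29): [12, 19), [22, 28).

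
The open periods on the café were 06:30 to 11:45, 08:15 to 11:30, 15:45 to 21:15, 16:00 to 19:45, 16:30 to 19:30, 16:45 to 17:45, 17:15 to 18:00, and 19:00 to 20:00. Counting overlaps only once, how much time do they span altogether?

Merged: 06:30-11:45, 15:45-21:15.
Lengths: 5 h 15 min + 5 h 30 min = 10 h 45 min.

10 h 45 min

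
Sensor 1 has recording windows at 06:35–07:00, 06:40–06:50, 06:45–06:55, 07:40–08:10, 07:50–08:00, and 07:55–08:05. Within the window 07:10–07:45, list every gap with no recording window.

07:10–07:40

The merged coverage is 06:35–07:00, 07:40–08:10.
Uncovered inside 07:10–07:45: 07:10–07:40.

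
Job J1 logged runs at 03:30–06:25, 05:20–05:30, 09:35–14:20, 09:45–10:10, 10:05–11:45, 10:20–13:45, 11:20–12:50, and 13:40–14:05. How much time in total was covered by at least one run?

Merged: 03:30–06:25, 09:35–14:20.
Lengths: 2 h 55 min + 4 h 45 min = 7 h 40 min.

7 h 40 min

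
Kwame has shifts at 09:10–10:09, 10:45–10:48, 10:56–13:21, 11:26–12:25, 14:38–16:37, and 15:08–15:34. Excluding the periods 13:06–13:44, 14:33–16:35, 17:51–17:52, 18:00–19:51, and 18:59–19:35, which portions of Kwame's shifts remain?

Merge the first list: 09:10–10:09, 10:45–10:48, 10:56–13:21, 14:38–16:37.
Merge the second list: 13:06–13:44, 14:33–16:35, 17:51–17:52, 18:00–19:51.
09:10–10:09 is untouched.
10:45–10:48 is untouched.
10:56–13:21 with B removed leaves 10:56–13:06.
14:38–16:37 with B removed leaves 16:35–16:37.

09:10–10:09, 10:45–10:48, 10:56–13:06, 16:35–16:37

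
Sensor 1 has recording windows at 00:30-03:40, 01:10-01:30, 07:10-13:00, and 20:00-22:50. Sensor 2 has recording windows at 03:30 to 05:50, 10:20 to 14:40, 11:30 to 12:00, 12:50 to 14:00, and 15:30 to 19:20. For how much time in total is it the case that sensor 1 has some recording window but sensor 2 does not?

First set merges to 00:30-03:40, 07:10-13:00, 20:00-22:50.
Second set merges to 03:30-05:50, 10:20-14:40, 15:30-19:20.
A \ B = 00:30-03:30, 07:10-10:20, 20:00-22:50.
Total: 3 h + 3 h 10 min + 2 h 50 min = 9 h.

9 h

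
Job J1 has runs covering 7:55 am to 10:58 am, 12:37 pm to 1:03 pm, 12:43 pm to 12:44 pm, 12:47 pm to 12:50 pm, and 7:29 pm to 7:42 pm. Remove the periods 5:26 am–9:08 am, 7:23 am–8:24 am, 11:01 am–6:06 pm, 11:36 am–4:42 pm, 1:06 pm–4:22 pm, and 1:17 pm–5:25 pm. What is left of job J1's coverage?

First set merges to 7:55 am–10:58 am, 12:37 pm–1:03 pm, 7:29 pm–7:42 pm.
Second set merges to 5:26 am–9:08 am, 11:01 am–6:06 pm.
7:55 am–10:58 am \ B = 9:08 am–10:58 am.
12:37 pm–1:03 pm: entirely removed.
7:29 pm–7:42 pm: nothing removed.

9:08 am–10:58 am, 7:29 pm–7:42 pm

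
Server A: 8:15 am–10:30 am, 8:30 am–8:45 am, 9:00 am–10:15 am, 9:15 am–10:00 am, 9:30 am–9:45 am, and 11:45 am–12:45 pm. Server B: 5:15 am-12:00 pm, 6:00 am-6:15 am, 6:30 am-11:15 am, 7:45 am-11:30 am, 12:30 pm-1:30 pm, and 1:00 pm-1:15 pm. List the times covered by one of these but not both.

5:15 am–8:15 am, 10:30 am–11:45 am, 12:00 pm–12:30 pm, 12:45 pm–1:30 pm

Merge the first list: 8:15 am–10:30 am, 11:45 am–12:45 pm.
Merge the second list: 5:15 am–12:00 pm, 12:30 pm–1:30 pm.
A but not B: 12:00 pm–12:30 pm.
B but not A: 5:15 am–8:15 am, 10:30 am–11:45 am, 12:45 pm–1:30 pm.
Combining gives A △ B.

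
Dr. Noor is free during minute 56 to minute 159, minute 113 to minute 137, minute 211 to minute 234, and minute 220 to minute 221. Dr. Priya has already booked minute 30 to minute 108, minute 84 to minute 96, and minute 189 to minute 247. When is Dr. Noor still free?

minute 108 to minute 159

First set merges to minute 56 to minute 159, minute 211 to minute 234.
Second set merges to minute 30 to minute 108, minute 189 to minute 247.
minute 56 to minute 159 minus B → minute 108 to minute 159.
minute 211 to minute 234: fully covered by B → removed.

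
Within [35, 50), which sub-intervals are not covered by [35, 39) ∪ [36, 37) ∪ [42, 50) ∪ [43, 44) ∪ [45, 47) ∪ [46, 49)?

[39, 42)

The merged coverage is [35, 39), [42, 50).
Gaps within [35, 50): [39, 42).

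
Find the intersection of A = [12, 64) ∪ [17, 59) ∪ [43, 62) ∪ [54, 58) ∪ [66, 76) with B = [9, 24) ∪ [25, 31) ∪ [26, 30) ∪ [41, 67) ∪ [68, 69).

First set merges to [12, 64), [66, 76).
Second set merges to [9, 24), [25, 31), [41, 67), [68, 69).
[12, 64) meets the second set on [12, 24), [25, 31), [41, 64).
[66, 76) meets the second set on [66, 67), [68, 69).

[12, 24) ∪ [25, 31) ∪ [41, 64) ∪ [66, 67) ∪ [68, 69)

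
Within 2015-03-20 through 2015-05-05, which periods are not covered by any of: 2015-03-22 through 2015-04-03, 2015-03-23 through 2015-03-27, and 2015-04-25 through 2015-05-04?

Covered (merged): 2015-03-22 through 2015-04-03, 2015-04-25 through 2015-05-04.
Complement within 2015-03-20 through 2015-05-05: 2015-03-20 through 2015-03-21, 2015-04-04 through 2015-04-24, 2015-05-05 through 2015-05-05.

2015-03-20 through 2015-03-21, 2015-04-04 through 2015-04-24, 2015-05-05 through 2015-05-05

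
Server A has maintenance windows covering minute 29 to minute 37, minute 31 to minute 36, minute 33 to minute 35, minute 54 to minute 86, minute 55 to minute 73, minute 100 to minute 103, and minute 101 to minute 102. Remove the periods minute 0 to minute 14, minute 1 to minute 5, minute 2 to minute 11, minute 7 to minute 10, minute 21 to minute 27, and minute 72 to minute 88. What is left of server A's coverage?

A, merged: minute 29 to minute 37, minute 54 to minute 86, minute 100 to minute 103.
B, merged: minute 0 to minute 14, minute 21 to minute 27, minute 72 to minute 88.
minute 29 to minute 37 is untouched.
minute 54 to minute 86 with B removed leaves minute 54 to minute 72.
minute 100 to minute 103 is untouched.

minute 29 to minute 37, minute 54 to minute 72, minute 100 to minute 103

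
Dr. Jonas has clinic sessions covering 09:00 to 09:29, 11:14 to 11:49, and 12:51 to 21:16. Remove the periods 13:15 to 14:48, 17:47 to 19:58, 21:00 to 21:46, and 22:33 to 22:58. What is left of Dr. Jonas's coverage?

09:00–09:29: no B overlap → unchanged.
11:14–11:49: no B overlap → unchanged.
12:51–21:16 minus B → 12:51–13:15, 14:48–17:47, 19:58–21:00.

09:00–09:29, 11:14–11:49, 12:51–13:15, 14:48–17:47, 19:58–21:00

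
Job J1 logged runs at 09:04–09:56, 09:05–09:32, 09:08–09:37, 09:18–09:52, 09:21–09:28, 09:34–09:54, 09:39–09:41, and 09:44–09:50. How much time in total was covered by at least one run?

52 min

Merged: 09:04–09:56.
Length: 52 min.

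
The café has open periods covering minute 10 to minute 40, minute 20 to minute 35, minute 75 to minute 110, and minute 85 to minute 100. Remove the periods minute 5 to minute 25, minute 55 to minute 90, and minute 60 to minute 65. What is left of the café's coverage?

minute 25 to minute 40, minute 90 to minute 110

First set merges to minute 10 to minute 40, minute 75 to minute 110.
Second set merges to minute 5 to minute 25, minute 55 to minute 90.
minute 10 to minute 40 \ B = minute 25 to minute 40.
minute 75 to minute 110 \ B = minute 90 to minute 110.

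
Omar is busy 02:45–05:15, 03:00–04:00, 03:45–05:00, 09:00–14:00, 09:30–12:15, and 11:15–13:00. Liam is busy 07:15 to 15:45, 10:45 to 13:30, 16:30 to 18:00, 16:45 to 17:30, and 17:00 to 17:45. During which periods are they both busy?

09:00–14:00

A, merged: 02:45–05:15, 09:00–14:00.
B, merged: 07:15–15:45, 16:30–18:00.
02:45–05:15: no overlap with the second set.
09:00–14:00 meets the second set on 09:00–14:00.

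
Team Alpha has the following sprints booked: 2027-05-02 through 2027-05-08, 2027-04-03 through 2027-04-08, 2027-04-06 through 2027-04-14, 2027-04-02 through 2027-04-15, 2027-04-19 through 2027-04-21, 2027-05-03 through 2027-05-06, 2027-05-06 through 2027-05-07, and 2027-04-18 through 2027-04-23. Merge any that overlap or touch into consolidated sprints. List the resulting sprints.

Sort by start: 2027-04-02 through 2027-04-15, 2027-04-03 through 2027-04-08, 2027-04-06 through 2027-04-14, 2027-04-18 through 2027-04-23, 2027-04-19 through 2027-04-21, 2027-05-02 through 2027-05-08, 2027-05-03 through 2027-05-06, 2027-05-06 through 2027-05-07.
2027-04-03 through 2027-04-08 overlaps/touches 2027-04-02 through 2027-04-15 → extend to 2027-04-02 through 2027-04-15.
2027-04-06 through 2027-04-14 overlaps/touches 2027-04-02 through 2027-04-15 → extend to 2027-04-02 through 2027-04-15.
2027-04-18 through 2027-04-23 is disjoint → start new block.
2027-04-19 through 2027-04-21 overlaps/touches 2027-04-18 through 2027-04-23 → extend to 2027-04-18 through 2027-04-23.
2027-05-02 through 2027-05-08 is disjoint → start new block.
2027-05-03 through 2027-05-06 overlaps/touches 2027-05-02 through 2027-05-08 → extend to 2027-05-02 through 2027-05-08.
2027-05-06 through 2027-05-07 overlaps/touches 2027-05-02 through 2027-05-08 → extend to 2027-05-02 through 2027-05-08.

2027-04-02 through 2027-04-15, 2027-04-18 through 2027-04-23, 2027-05-02 through 2027-05-08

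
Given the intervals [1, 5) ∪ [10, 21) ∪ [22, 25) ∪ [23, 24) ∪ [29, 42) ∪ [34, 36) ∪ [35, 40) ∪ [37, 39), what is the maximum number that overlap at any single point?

3

Walk the sorted start/end points keeping a running depth.
The depth first hits 3 at 35.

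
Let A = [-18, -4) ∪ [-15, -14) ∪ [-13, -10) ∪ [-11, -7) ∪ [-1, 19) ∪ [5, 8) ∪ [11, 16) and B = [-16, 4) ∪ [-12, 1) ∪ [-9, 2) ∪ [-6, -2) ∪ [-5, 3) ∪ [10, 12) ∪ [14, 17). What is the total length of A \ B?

12

A, merged: [-18, -4), [-1, 19).
B, merged: [-16, 4), [10, 12), [14, 17).
A \ B = [-18, -16), [4, 10), [12, 14), [17, 19).
Total: 2 + 6 + 2 + 2 = 12.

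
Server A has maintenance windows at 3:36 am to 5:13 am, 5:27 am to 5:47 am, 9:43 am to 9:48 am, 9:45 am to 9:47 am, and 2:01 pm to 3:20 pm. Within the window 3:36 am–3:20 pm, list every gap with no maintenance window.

5:13 am–5:27 am, 5:47 am–9:43 am, 9:48 am–2:01 pm

Covered (merged): 3:36 am–5:13 am, 5:27 am–5:47 am, 9:43 am–9:48 am, 2:01 pm–3:20 pm.
Uncovered inside 3:36 am–3:20 pm: 5:13 am–5:27 am, 5:47 am–9:43 am, 9:48 am–2:01 pm.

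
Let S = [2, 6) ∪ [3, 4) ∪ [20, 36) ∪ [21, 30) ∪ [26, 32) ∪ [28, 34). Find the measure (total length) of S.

Merged: [2, 6), [20, 36).
Lengths: 4 + 16 = 20.

20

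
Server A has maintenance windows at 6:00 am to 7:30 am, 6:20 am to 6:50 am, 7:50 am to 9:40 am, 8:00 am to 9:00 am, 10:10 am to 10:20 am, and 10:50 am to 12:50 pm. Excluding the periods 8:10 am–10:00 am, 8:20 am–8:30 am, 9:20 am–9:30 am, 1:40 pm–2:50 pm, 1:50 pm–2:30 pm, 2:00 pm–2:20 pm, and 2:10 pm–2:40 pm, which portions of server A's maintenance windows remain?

6:00 am–7:30 am, 7:50 am–8:10 am, 10:10 am–10:20 am, 10:50 am–12:50 pm

A, merged: 6:00 am–7:30 am, 7:50 am–9:40 am, 10:10 am–10:20 am, 10:50 am–12:50 pm.
B, merged: 8:10 am–10:00 am, 1:40 pm–2:50 pm.
6:00 am–7:30 am: nothing removed.
7:50 am–9:40 am \ B = 7:50 am–8:10 am.
10:10 am–10:20 am: nothing removed.
10:50 am–12:50 pm: nothing removed.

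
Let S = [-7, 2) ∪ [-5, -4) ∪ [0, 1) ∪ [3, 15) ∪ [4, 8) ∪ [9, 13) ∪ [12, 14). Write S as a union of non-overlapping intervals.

[-7, 2) ∪ [3, 15)

[-5, -4) overlaps/touches [-7, 2) → extend to [-7, 2).
[0, 1) overlaps/touches [-7, 2) → extend to [-7, 2).
[3, 15) is disjoint → start new block.
[4, 8) overlaps/touches [3, 15) → extend to [3, 15).
[9, 13) overlaps/touches [3, 15) → extend to [3, 15).
[12, 14) overlaps/touches [3, 15) → extend to [3, 15).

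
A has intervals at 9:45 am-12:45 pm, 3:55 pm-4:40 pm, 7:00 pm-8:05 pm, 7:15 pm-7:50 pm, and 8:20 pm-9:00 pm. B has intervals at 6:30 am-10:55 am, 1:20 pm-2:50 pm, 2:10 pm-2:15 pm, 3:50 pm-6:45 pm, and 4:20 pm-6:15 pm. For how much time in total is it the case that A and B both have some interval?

1 h 55 min

A, merged: 9:45 am–12:45 pm, 3:55 pm–4:40 pm, 7:00 pm–8:05 pm, 8:20 pm–9:00 pm.
B, merged: 6:30 am–10:55 am, 1:20 pm–2:50 pm, 3:50 pm–6:45 pm.
A ∩ B = 9:45 am–10:55 am, 3:55 pm–4:40 pm.
Total: 1 h 10 min + 45 min = 1 h 55 min.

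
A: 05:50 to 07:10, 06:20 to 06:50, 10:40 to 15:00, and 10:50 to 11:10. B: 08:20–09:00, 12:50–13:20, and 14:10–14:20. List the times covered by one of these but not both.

05:50-07:10, 08:20-09:00, 10:40-12:50, 13:20-14:10, 14:20-15:00

Merge the first list: 05:50-07:10, 10:40-15:00.
A but not B: 05:50-07:10, 10:40-12:50, 13:20-14:10, 14:20-15:00.
B but not A: 08:20-09:00.
Combining gives A △ B.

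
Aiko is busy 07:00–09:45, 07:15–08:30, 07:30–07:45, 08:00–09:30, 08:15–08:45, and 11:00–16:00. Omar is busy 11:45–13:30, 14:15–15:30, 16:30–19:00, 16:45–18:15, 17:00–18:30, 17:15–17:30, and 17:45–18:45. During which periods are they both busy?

A, merged: 07:00–09:45, 11:00–16:00.
B, merged: 11:45–13:30, 14:15–15:30, 16:30–19:00.
07:00–09:45 falls entirely outside B.
11:00–16:00 overlaps B on 11:45–13:30, 14:15–15:30.

11:45–13:30, 14:15–15:30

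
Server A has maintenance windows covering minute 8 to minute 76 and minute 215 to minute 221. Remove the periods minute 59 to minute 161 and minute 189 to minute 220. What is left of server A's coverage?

minute 8 to minute 59, minute 220 to minute 221

minute 8 to minute 76 \ B = minute 8 to minute 59.
minute 215 to minute 221 \ B = minute 220 to minute 221.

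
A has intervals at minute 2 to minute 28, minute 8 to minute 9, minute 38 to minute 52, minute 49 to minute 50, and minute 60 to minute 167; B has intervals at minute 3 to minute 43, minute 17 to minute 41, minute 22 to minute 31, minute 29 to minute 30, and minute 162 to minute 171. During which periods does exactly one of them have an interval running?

minute 2 to minute 3, minute 28 to minute 38, minute 43 to minute 52, minute 60 to minute 162, minute 167 to minute 171

Merge the first list: minute 2 to minute 28, minute 38 to minute 52, minute 60 to minute 167.
Merge the second list: minute 3 to minute 43, minute 162 to minute 171.
Only in the first: minute 2 to minute 3, minute 43 to minute 52, minute 60 to minute 162.
Only in the second: minute 28 to minute 38, minute 167 to minute 171.
Together these are the periods covered by exactly one.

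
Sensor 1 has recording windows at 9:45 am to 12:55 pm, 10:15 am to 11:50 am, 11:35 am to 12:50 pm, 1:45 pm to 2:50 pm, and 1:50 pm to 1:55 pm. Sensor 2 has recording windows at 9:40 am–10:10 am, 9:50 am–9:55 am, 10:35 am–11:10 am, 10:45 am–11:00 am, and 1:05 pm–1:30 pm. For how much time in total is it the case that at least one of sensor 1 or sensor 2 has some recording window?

4 h 45 min

Merge the first list: 9:45 am–12:55 pm, 1:45 pm–2:50 pm.
Merge the second list: 9:40 am–10:10 am, 10:35 am–11:10 am, 1:05 pm–1:30 pm.
A ∪ B = 9:40 am–12:55 pm, 1:05 pm–1:30 pm, 1:45 pm–2:50 pm.
Total: 3 h 15 min + 25 min + 1 h 5 min = 4 h 45 min.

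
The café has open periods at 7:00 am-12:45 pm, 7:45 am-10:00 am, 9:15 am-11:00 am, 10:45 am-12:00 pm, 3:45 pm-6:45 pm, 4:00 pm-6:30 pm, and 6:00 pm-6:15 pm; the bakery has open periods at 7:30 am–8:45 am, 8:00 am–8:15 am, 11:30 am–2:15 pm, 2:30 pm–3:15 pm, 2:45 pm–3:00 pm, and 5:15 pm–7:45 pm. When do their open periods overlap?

7:30 am–8:45 am, 11:30 am–12:45 pm, 5:15 pm–6:45 pm

Merge the first list: 7:00 am–12:45 pm, 3:45 pm–6:45 pm.
Merge the second list: 7:30 am–8:45 am, 11:30 am–2:15 pm, 2:30 pm–3:15 pm, 5:15 pm–7:45 pm.
7:00 am–12:45 pm ∩ B → 7:30 am–8:45 am, 11:30 am–12:45 pm.
3:45 pm–6:45 pm ∩ B → 5:15 pm–6:45 pm.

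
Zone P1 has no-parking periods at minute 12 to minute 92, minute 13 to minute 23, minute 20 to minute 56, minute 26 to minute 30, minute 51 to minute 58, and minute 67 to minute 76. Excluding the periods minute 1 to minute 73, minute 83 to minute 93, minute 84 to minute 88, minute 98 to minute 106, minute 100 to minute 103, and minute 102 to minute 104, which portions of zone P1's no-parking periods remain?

minute 73 to minute 83

A, merged: minute 12 to minute 92.
B, merged: minute 1 to minute 73, minute 83 to minute 93, minute 98 to minute 106.
minute 12 to minute 92 \ B = minute 73 to minute 83.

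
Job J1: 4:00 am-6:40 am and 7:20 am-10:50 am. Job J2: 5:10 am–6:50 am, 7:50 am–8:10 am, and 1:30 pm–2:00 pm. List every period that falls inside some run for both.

5:10 am–6:40 am, 7:50 am–8:10 am

4:00 am–6:40 am ∩ B → 5:10 am–6:40 am.
7:20 am–10:50 am ∩ B → 7:50 am–8:10 am.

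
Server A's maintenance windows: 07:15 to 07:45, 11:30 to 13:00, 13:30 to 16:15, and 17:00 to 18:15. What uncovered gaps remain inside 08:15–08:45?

The merged coverage is 07:15–07:45, 11:30–13:00, 13:30–16:15, 17:00–18:15.
Complement within 08:15–08:45: 08:15–08:45.

08:15–08:45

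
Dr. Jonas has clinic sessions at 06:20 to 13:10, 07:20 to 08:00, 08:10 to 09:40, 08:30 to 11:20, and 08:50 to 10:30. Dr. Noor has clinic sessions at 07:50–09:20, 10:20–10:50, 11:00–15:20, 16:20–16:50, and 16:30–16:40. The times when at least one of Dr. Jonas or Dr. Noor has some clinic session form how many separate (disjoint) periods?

A, merged: 06:20-13:10.
B, merged: 07:50-09:20, 10:20-10:50, 11:00-15:20, 16:20-16:50.
A ∪ B = 06:20-15:20, 16:20-16:50.
That is 2 disjoint pieces.

2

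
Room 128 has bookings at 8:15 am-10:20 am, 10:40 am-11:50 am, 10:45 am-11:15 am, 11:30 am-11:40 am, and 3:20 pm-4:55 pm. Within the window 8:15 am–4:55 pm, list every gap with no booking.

10:20 am-10:40 am, 11:50 am-3:20 pm

The merged coverage is 8:15 am-10:20 am, 10:40 am-11:50 am, 3:20 pm-4:55 pm.
Uncovered inside 8:15 am-4:55 pm: 10:20 am-10:40 am, 11:50 am-3:20 pm.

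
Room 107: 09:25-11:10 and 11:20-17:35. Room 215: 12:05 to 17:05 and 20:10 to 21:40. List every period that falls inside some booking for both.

12:05–17:05

09:25–11:10: no overlap with the second set.
11:20–17:35 meets the second set on 12:05–17:05.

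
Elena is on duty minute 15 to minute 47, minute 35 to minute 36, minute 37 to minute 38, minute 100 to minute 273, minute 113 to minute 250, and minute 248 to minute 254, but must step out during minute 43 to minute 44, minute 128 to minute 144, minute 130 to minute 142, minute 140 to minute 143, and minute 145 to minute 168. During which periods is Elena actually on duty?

First set merges to minute 15 to minute 47, minute 100 to minute 273.
Second set merges to minute 43 to minute 44, minute 128 to minute 144, minute 145 to minute 168.
minute 15 to minute 47 with B removed leaves minute 15 to minute 43, minute 44 to minute 47.
minute 100 to minute 273 with B removed leaves minute 100 to minute 128, minute 144 to minute 145, minute 168 to minute 273.

minute 15 to minute 43, minute 44 to minute 47, minute 100 to minute 128, minute 144 to minute 145, minute 168 to minute 273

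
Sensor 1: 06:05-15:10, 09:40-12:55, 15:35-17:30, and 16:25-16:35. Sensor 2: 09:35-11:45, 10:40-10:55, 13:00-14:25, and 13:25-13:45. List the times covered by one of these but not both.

06:05–09:35, 11:45–13:00, 14:25–15:10, 15:35–17:30

A, merged: 06:05–15:10, 15:35–17:30.
B, merged: 09:35–11:45, 13:00–14:25.
A but not B: 06:05–09:35, 11:45–13:00, 14:25–15:10, 15:35–17:30.
B but not A: none.
Combining gives A △ B.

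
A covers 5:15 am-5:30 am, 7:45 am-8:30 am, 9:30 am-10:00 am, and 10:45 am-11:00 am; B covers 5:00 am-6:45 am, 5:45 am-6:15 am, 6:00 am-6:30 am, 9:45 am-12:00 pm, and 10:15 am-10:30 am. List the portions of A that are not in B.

B, merged: 5:00 am–6:45 am, 9:45 am–12:00 pm.
5:15 am–5:30 am: entirely removed.
7:45 am–8:30 am: nothing removed.
9:30 am–10:00 am \ B = 9:30 am–9:45 am.
10:45 am–11:00 am: entirely removed.

7:45 am–8:30 am, 9:30 am–9:45 am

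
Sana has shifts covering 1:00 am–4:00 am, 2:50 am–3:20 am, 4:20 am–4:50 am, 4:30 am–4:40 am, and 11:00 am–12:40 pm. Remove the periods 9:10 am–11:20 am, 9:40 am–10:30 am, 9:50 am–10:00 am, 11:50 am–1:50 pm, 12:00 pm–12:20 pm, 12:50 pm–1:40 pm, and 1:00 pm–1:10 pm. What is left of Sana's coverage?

1:00 am-4:00 am, 4:20 am-4:50 am, 11:20 am-11:50 am

A, merged: 1:00 am-4:00 am, 4:20 am-4:50 am, 11:00 am-12:40 pm.
B, merged: 9:10 am-11:20 am, 11:50 am-1:50 pm.
1:00 am-4:00 am is untouched.
4:20 am-4:50 am is untouched.
11:00 am-12:40 pm with B removed leaves 11:20 am-11:50 am.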